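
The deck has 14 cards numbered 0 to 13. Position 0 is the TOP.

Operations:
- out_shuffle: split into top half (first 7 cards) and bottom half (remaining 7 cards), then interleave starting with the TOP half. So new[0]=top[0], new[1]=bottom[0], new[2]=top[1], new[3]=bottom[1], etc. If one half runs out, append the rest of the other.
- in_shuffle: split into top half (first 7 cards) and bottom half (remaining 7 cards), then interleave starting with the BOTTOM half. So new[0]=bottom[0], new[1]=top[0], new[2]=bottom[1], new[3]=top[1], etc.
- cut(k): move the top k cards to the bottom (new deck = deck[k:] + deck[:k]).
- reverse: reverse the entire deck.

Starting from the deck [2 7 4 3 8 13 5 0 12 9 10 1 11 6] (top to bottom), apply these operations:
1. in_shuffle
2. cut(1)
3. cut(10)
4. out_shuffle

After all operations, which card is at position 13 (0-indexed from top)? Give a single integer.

After op 1 (in_shuffle): [0 2 12 7 9 4 10 3 1 8 11 13 6 5]
After op 2 (cut(1)): [2 12 7 9 4 10 3 1 8 11 13 6 5 0]
After op 3 (cut(10)): [13 6 5 0 2 12 7 9 4 10 3 1 8 11]
After op 4 (out_shuffle): [13 9 6 4 5 10 0 3 2 1 12 8 7 11]
Position 13: card 11.

Answer: 11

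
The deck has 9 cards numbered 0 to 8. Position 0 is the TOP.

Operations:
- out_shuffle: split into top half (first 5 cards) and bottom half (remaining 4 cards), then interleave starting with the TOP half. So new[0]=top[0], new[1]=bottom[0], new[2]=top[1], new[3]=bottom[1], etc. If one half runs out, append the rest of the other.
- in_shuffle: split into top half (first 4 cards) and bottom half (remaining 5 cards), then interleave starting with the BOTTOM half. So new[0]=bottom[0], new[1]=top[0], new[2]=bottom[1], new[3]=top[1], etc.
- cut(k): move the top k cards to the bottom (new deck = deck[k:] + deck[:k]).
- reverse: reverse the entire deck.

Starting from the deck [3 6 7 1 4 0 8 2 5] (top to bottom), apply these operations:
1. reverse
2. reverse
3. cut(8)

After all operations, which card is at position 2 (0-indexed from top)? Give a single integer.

After op 1 (reverse): [5 2 8 0 4 1 7 6 3]
After op 2 (reverse): [3 6 7 1 4 0 8 2 5]
After op 3 (cut(8)): [5 3 6 7 1 4 0 8 2]
Position 2: card 6.

Answer: 6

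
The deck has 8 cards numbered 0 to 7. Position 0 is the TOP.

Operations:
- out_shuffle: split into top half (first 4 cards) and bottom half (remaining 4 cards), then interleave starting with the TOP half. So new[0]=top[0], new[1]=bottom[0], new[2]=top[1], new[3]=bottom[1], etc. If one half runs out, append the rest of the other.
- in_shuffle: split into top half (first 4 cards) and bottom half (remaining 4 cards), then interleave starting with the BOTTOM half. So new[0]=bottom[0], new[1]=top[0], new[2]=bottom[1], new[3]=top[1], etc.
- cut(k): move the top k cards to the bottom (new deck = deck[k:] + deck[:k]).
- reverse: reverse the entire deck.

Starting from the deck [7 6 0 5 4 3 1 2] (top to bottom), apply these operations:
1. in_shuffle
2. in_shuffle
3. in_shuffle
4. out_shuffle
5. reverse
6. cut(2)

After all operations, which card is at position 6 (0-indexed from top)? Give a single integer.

Answer: 7

Derivation:
After op 1 (in_shuffle): [4 7 3 6 1 0 2 5]
After op 2 (in_shuffle): [1 4 0 7 2 3 5 6]
After op 3 (in_shuffle): [2 1 3 4 5 0 6 7]
After op 4 (out_shuffle): [2 5 1 0 3 6 4 7]
After op 5 (reverse): [7 4 6 3 0 1 5 2]
After op 6 (cut(2)): [6 3 0 1 5 2 7 4]
Position 6: card 7.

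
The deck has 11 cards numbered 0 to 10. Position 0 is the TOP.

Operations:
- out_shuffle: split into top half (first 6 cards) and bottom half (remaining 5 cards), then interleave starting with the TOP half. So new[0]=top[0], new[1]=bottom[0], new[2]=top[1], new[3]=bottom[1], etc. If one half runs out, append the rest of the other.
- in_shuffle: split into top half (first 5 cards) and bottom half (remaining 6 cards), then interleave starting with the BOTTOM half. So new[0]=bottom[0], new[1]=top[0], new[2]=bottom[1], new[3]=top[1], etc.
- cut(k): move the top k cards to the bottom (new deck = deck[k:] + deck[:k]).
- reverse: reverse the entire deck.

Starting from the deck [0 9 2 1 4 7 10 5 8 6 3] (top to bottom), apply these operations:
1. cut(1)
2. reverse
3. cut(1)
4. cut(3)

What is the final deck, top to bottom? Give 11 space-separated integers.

After op 1 (cut(1)): [9 2 1 4 7 10 5 8 6 3 0]
After op 2 (reverse): [0 3 6 8 5 10 7 4 1 2 9]
After op 3 (cut(1)): [3 6 8 5 10 7 4 1 2 9 0]
After op 4 (cut(3)): [5 10 7 4 1 2 9 0 3 6 8]

Answer: 5 10 7 4 1 2 9 0 3 6 8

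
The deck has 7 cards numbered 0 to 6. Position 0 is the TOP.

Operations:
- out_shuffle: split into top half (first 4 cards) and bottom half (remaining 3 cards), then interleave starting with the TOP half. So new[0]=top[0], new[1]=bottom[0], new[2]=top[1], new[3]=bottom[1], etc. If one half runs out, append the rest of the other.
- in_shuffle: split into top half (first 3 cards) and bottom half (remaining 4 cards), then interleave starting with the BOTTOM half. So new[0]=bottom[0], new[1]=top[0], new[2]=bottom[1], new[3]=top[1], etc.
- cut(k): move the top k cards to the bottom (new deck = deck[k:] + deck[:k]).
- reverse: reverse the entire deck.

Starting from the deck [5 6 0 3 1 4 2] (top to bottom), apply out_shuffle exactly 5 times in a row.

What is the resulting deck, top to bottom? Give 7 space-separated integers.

Answer: 5 0 1 2 6 3 4

Derivation:
After op 1 (out_shuffle): [5 1 6 4 0 2 3]
After op 2 (out_shuffle): [5 0 1 2 6 3 4]
After op 3 (out_shuffle): [5 6 0 3 1 4 2]
After op 4 (out_shuffle): [5 1 6 4 0 2 3]
After op 5 (out_shuffle): [5 0 1 2 6 3 4]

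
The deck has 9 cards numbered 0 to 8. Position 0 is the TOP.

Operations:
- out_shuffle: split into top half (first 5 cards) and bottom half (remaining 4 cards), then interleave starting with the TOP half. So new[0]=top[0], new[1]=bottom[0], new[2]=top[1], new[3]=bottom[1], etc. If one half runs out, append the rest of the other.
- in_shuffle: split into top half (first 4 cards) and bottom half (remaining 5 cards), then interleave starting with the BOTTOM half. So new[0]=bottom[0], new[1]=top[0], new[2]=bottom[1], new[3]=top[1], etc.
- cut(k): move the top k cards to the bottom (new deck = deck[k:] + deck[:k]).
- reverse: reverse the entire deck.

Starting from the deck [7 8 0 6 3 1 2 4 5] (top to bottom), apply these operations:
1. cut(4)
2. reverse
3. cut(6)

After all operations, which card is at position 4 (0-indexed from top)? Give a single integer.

After op 1 (cut(4)): [3 1 2 4 5 7 8 0 6]
After op 2 (reverse): [6 0 8 7 5 4 2 1 3]
After op 3 (cut(6)): [2 1 3 6 0 8 7 5 4]
Position 4: card 0.

Answer: 0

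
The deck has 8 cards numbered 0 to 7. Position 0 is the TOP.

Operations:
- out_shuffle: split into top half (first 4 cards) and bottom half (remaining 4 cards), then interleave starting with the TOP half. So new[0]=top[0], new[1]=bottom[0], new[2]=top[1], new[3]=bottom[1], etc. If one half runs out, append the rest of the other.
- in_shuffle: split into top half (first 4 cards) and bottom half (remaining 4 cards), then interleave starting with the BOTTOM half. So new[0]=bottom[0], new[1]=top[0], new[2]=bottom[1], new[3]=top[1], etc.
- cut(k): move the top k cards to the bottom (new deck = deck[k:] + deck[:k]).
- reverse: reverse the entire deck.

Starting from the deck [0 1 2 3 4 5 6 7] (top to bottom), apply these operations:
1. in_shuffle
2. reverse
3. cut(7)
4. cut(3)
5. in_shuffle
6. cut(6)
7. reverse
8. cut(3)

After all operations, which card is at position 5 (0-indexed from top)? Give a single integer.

After op 1 (in_shuffle): [4 0 5 1 6 2 7 3]
After op 2 (reverse): [3 7 2 6 1 5 0 4]
After op 3 (cut(7)): [4 3 7 2 6 1 5 0]
After op 4 (cut(3)): [2 6 1 5 0 4 3 7]
After op 5 (in_shuffle): [0 2 4 6 3 1 7 5]
After op 6 (cut(6)): [7 5 0 2 4 6 3 1]
After op 7 (reverse): [1 3 6 4 2 0 5 7]
After op 8 (cut(3)): [4 2 0 5 7 1 3 6]
Position 5: card 1.

Answer: 1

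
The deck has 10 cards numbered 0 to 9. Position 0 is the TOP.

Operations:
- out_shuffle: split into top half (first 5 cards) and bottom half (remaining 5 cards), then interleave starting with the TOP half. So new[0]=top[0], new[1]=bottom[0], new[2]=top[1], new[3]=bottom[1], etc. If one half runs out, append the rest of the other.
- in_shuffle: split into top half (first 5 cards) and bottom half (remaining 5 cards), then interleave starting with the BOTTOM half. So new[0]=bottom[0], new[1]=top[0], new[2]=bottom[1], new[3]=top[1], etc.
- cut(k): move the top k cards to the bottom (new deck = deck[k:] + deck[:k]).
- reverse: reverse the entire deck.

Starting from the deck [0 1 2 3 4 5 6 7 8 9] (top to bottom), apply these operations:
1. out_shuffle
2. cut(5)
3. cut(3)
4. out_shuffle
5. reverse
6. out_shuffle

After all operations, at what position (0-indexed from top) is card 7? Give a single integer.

Answer: 8

Derivation:
After op 1 (out_shuffle): [0 5 1 6 2 7 3 8 4 9]
After op 2 (cut(5)): [7 3 8 4 9 0 5 1 6 2]
After op 3 (cut(3)): [4 9 0 5 1 6 2 7 3 8]
After op 4 (out_shuffle): [4 6 9 2 0 7 5 3 1 8]
After op 5 (reverse): [8 1 3 5 7 0 2 9 6 4]
After op 6 (out_shuffle): [8 0 1 2 3 9 5 6 7 4]
Card 7 is at position 8.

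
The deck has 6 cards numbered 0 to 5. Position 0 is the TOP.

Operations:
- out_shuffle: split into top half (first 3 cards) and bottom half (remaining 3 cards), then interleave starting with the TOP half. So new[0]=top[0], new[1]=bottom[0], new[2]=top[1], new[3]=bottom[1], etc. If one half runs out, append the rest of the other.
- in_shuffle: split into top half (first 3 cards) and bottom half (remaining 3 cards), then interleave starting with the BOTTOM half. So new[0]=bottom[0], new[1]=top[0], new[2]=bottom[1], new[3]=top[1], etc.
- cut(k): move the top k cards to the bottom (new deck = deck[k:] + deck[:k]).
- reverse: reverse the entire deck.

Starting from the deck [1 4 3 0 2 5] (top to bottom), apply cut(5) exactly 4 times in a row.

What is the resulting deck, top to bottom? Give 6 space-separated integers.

After op 1 (cut(5)): [5 1 4 3 0 2]
After op 2 (cut(5)): [2 5 1 4 3 0]
After op 3 (cut(5)): [0 2 5 1 4 3]
After op 4 (cut(5)): [3 0 2 5 1 4]

Answer: 3 0 2 5 1 4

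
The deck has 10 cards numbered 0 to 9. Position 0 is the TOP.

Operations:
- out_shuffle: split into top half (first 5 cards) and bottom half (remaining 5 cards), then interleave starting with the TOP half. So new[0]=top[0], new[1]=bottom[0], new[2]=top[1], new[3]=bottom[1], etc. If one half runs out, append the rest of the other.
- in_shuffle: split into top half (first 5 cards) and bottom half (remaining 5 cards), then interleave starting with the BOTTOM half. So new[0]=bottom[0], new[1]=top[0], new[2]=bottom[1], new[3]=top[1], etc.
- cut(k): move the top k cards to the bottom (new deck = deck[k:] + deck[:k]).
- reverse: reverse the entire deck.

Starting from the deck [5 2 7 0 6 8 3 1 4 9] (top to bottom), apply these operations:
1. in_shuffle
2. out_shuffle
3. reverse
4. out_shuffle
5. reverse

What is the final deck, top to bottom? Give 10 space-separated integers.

After op 1 (in_shuffle): [8 5 3 2 1 7 4 0 9 6]
After op 2 (out_shuffle): [8 7 5 4 3 0 2 9 1 6]
After op 3 (reverse): [6 1 9 2 0 3 4 5 7 8]
After op 4 (out_shuffle): [6 3 1 4 9 5 2 7 0 8]
After op 5 (reverse): [8 0 7 2 5 9 4 1 3 6]

Answer: 8 0 7 2 5 9 4 1 3 6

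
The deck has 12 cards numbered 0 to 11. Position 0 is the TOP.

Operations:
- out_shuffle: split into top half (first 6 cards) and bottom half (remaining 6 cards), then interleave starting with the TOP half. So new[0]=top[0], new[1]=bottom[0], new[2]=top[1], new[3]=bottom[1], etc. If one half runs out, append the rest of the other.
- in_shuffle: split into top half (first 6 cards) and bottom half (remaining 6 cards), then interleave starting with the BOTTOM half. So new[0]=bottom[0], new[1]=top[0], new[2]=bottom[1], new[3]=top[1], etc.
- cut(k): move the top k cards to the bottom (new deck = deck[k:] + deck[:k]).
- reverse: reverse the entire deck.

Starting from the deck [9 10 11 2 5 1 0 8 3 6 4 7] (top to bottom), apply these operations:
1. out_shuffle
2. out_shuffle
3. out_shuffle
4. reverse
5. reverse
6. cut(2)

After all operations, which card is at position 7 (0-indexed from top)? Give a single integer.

Answer: 3

Derivation:
After op 1 (out_shuffle): [9 0 10 8 11 3 2 6 5 4 1 7]
After op 2 (out_shuffle): [9 2 0 6 10 5 8 4 11 1 3 7]
After op 3 (out_shuffle): [9 8 2 4 0 11 6 1 10 3 5 7]
After op 4 (reverse): [7 5 3 10 1 6 11 0 4 2 8 9]
After op 5 (reverse): [9 8 2 4 0 11 6 1 10 3 5 7]
After op 6 (cut(2)): [2 4 0 11 6 1 10 3 5 7 9 8]
Position 7: card 3.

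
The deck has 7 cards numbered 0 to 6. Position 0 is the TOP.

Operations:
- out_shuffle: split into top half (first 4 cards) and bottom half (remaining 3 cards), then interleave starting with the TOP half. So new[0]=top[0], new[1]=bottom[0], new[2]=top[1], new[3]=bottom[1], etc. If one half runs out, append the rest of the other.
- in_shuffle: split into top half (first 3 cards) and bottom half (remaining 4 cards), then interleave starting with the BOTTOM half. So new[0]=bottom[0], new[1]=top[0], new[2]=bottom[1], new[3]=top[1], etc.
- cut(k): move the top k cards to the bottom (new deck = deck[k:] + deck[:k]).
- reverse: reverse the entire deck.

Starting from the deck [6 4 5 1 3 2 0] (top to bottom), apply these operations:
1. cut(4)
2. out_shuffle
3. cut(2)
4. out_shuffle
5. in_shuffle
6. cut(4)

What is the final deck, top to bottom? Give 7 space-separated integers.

Answer: 4 5 1 3 2 0 6

Derivation:
After op 1 (cut(4)): [3 2 0 6 4 5 1]
After op 2 (out_shuffle): [3 4 2 5 0 1 6]
After op 3 (cut(2)): [2 5 0 1 6 3 4]
After op 4 (out_shuffle): [2 6 5 3 0 4 1]
After op 5 (in_shuffle): [3 2 0 6 4 5 1]
After op 6 (cut(4)): [4 5 1 3 2 0 6]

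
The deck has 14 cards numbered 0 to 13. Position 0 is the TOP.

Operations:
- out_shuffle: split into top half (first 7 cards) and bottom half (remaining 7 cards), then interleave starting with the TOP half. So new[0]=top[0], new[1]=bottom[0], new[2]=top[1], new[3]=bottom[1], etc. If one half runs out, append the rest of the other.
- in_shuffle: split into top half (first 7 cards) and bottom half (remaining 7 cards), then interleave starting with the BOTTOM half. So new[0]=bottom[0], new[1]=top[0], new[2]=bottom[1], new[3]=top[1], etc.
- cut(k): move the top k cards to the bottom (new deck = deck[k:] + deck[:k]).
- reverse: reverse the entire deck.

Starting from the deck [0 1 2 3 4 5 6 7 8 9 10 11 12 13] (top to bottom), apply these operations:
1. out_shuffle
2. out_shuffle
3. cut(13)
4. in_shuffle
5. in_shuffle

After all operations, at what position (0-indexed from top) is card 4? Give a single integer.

After op 1 (out_shuffle): [0 7 1 8 2 9 3 10 4 11 5 12 6 13]
After op 2 (out_shuffle): [0 10 7 4 1 11 8 5 2 12 9 6 3 13]
After op 3 (cut(13)): [13 0 10 7 4 1 11 8 5 2 12 9 6 3]
After op 4 (in_shuffle): [8 13 5 0 2 10 12 7 9 4 6 1 3 11]
After op 5 (in_shuffle): [7 8 9 13 4 5 6 0 1 2 3 10 11 12]
Card 4 is at position 4.

Answer: 4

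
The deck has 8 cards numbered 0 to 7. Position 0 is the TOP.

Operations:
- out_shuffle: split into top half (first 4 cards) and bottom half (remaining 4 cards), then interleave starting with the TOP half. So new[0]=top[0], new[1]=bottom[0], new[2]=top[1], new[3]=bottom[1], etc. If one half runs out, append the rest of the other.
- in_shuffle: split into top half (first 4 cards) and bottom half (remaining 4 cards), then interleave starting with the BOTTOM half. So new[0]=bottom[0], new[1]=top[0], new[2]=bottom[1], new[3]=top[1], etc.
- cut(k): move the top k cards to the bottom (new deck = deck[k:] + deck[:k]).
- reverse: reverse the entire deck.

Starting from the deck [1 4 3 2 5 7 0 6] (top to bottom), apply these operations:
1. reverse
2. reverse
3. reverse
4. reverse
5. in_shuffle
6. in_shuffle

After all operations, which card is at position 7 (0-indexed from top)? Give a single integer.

Answer: 4

Derivation:
After op 1 (reverse): [6 0 7 5 2 3 4 1]
After op 2 (reverse): [1 4 3 2 5 7 0 6]
After op 3 (reverse): [6 0 7 5 2 3 4 1]
After op 4 (reverse): [1 4 3 2 5 7 0 6]
After op 5 (in_shuffle): [5 1 7 4 0 3 6 2]
After op 6 (in_shuffle): [0 5 3 1 6 7 2 4]
Position 7: card 4.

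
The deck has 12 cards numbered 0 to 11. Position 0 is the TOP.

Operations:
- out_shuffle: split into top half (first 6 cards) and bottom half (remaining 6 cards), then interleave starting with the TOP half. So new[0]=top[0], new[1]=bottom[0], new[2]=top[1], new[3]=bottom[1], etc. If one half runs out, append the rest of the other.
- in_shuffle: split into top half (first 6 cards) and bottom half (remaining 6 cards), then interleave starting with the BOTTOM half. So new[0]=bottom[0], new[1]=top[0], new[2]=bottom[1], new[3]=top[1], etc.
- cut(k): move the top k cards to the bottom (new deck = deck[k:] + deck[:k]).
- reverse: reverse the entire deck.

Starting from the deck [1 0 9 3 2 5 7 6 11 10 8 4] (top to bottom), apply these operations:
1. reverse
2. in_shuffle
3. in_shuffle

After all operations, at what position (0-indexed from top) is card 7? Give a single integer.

Answer: 10

Derivation:
After op 1 (reverse): [4 8 10 11 6 7 5 2 3 9 0 1]
After op 2 (in_shuffle): [5 4 2 8 3 10 9 11 0 6 1 7]
After op 3 (in_shuffle): [9 5 11 4 0 2 6 8 1 3 7 10]
Card 7 is at position 10.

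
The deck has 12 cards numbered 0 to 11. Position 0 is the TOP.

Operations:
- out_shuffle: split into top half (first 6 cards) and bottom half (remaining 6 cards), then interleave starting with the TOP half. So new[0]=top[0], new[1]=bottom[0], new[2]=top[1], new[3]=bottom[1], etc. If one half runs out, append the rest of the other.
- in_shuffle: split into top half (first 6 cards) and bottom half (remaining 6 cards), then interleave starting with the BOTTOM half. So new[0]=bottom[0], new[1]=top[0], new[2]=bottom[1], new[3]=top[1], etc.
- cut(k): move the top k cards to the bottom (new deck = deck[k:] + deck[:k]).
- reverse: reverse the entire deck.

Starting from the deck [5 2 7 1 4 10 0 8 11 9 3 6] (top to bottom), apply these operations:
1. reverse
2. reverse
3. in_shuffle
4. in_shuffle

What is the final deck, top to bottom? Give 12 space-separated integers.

After op 1 (reverse): [6 3 9 11 8 0 10 4 1 7 2 5]
After op 2 (reverse): [5 2 7 1 4 10 0 8 11 9 3 6]
After op 3 (in_shuffle): [0 5 8 2 11 7 9 1 3 4 6 10]
After op 4 (in_shuffle): [9 0 1 5 3 8 4 2 6 11 10 7]

Answer: 9 0 1 5 3 8 4 2 6 11 10 7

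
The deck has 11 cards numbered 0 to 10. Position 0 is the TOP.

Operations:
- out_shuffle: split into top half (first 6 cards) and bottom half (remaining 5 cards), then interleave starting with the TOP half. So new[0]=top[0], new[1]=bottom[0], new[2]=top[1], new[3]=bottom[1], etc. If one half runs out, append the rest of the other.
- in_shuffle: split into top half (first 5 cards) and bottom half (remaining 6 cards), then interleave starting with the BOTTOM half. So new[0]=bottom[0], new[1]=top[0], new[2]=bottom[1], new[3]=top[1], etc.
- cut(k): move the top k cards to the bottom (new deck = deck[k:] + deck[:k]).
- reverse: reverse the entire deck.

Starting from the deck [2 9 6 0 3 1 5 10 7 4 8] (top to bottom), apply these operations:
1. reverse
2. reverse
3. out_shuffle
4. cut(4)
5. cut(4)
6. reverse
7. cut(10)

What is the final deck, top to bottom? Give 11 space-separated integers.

Answer: 3 4 0 7 6 10 9 5 2 1 8

Derivation:
After op 1 (reverse): [8 4 7 10 5 1 3 0 6 9 2]
After op 2 (reverse): [2 9 6 0 3 1 5 10 7 4 8]
After op 3 (out_shuffle): [2 5 9 10 6 7 0 4 3 8 1]
After op 4 (cut(4)): [6 7 0 4 3 8 1 2 5 9 10]
After op 5 (cut(4)): [3 8 1 2 5 9 10 6 7 0 4]
After op 6 (reverse): [4 0 7 6 10 9 5 2 1 8 3]
After op 7 (cut(10)): [3 4 0 7 6 10 9 5 2 1 8]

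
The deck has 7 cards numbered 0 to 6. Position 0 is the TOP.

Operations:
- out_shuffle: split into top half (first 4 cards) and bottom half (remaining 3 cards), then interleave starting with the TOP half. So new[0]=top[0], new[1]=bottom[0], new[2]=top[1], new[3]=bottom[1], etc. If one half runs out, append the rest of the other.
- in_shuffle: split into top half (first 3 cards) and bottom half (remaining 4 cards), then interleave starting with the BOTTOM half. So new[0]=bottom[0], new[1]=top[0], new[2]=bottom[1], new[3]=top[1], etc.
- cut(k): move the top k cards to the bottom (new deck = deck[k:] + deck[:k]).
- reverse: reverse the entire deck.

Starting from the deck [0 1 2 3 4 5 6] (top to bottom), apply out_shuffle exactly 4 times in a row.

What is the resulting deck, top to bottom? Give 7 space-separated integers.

Answer: 0 4 1 5 2 6 3

Derivation:
After op 1 (out_shuffle): [0 4 1 5 2 6 3]
After op 2 (out_shuffle): [0 2 4 6 1 3 5]
After op 3 (out_shuffle): [0 1 2 3 4 5 6]
After op 4 (out_shuffle): [0 4 1 5 2 6 3]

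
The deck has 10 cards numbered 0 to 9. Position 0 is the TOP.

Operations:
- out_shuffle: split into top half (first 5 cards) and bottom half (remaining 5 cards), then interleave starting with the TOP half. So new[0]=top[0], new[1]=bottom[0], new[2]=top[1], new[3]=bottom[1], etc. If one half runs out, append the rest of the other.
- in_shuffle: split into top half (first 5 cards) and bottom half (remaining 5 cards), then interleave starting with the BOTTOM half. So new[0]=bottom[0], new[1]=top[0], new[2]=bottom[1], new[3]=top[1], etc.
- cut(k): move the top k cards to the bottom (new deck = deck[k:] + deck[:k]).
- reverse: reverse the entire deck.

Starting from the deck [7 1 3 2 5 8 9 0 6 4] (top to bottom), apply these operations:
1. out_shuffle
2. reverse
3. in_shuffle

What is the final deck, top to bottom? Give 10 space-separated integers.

Answer: 3 4 9 5 1 6 8 2 7 0

Derivation:
After op 1 (out_shuffle): [7 8 1 9 3 0 2 6 5 4]
After op 2 (reverse): [4 5 6 2 0 3 9 1 8 7]
After op 3 (in_shuffle): [3 4 9 5 1 6 8 2 7 0]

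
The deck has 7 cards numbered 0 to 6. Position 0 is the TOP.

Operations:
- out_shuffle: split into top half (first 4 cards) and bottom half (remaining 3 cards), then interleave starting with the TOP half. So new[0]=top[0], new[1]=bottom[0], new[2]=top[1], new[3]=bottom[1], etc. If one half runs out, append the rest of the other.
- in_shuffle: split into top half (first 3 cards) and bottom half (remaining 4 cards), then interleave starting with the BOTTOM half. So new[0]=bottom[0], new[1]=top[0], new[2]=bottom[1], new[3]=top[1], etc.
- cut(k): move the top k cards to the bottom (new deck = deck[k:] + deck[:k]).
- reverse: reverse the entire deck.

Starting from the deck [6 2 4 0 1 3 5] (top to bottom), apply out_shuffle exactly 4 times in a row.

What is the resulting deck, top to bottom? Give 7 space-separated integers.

Answer: 6 1 2 3 4 5 0

Derivation:
After op 1 (out_shuffle): [6 1 2 3 4 5 0]
After op 2 (out_shuffle): [6 4 1 5 2 0 3]
After op 3 (out_shuffle): [6 2 4 0 1 3 5]
After op 4 (out_shuffle): [6 1 2 3 4 5 0]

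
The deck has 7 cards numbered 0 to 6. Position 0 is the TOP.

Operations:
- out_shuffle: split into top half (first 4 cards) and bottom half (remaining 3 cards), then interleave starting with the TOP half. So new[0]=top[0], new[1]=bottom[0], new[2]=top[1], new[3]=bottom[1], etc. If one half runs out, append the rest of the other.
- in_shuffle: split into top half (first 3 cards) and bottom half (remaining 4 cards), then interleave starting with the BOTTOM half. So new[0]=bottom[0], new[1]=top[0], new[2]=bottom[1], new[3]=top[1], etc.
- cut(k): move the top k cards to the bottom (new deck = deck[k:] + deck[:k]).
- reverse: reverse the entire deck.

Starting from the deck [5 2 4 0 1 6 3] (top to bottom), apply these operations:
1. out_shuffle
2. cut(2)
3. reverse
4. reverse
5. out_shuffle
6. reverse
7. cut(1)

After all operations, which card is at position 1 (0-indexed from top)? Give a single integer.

After op 1 (out_shuffle): [5 1 2 6 4 3 0]
After op 2 (cut(2)): [2 6 4 3 0 5 1]
After op 3 (reverse): [1 5 0 3 4 6 2]
After op 4 (reverse): [2 6 4 3 0 5 1]
After op 5 (out_shuffle): [2 0 6 5 4 1 3]
After op 6 (reverse): [3 1 4 5 6 0 2]
After op 7 (cut(1)): [1 4 5 6 0 2 3]
Position 1: card 4.

Answer: 4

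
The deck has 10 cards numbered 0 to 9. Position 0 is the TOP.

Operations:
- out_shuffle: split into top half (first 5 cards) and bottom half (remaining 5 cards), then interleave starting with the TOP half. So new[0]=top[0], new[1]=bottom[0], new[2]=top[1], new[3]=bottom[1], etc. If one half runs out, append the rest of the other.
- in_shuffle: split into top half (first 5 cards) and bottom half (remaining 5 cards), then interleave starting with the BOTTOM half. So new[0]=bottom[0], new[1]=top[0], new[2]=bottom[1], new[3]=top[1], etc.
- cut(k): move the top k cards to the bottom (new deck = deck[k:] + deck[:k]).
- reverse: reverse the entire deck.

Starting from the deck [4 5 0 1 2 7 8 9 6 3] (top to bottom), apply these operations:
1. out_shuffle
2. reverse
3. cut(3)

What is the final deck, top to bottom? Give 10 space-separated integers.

Answer: 1 9 0 8 5 7 4 3 2 6

Derivation:
After op 1 (out_shuffle): [4 7 5 8 0 9 1 6 2 3]
After op 2 (reverse): [3 2 6 1 9 0 8 5 7 4]
After op 3 (cut(3)): [1 9 0 8 5 7 4 3 2 6]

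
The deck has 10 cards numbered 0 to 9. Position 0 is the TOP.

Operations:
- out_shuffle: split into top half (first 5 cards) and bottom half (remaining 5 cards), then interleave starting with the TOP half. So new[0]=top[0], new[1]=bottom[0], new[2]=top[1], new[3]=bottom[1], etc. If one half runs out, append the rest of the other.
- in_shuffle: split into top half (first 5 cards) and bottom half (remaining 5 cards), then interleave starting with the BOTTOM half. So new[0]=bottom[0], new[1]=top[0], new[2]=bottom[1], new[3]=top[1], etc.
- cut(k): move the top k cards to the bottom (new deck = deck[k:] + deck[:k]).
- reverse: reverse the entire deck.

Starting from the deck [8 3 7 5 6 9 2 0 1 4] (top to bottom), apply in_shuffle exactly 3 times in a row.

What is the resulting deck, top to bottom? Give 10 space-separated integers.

Answer: 2 7 4 9 3 1 6 8 0 5

Derivation:
After op 1 (in_shuffle): [9 8 2 3 0 7 1 5 4 6]
After op 2 (in_shuffle): [7 9 1 8 5 2 4 3 6 0]
After op 3 (in_shuffle): [2 7 4 9 3 1 6 8 0 5]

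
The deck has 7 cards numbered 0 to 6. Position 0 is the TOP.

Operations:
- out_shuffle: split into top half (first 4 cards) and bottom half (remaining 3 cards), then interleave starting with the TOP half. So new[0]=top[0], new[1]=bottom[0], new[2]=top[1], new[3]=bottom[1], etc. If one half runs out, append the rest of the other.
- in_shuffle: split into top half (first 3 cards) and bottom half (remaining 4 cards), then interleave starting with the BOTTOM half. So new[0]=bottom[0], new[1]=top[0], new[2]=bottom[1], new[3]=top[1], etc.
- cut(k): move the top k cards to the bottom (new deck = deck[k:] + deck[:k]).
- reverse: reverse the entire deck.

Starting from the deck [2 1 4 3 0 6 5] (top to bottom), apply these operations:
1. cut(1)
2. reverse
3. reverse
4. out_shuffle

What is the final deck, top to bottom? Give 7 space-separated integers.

Answer: 1 6 4 5 3 2 0

Derivation:
After op 1 (cut(1)): [1 4 3 0 6 5 2]
After op 2 (reverse): [2 5 6 0 3 4 1]
After op 3 (reverse): [1 4 3 0 6 5 2]
After op 4 (out_shuffle): [1 6 4 5 3 2 0]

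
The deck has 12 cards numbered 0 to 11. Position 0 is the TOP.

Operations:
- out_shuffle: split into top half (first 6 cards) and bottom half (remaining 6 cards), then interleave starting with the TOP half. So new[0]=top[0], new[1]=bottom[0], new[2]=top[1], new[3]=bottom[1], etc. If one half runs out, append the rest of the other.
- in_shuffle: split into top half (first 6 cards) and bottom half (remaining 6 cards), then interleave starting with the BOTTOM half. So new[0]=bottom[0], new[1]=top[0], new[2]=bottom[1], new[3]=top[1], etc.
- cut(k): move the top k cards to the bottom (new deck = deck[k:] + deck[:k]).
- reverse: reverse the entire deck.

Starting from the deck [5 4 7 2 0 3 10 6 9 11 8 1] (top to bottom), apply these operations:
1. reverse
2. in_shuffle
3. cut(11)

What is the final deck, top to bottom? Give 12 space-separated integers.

After op 1 (reverse): [1 8 11 9 6 10 3 0 2 7 4 5]
After op 2 (in_shuffle): [3 1 0 8 2 11 7 9 4 6 5 10]
After op 3 (cut(11)): [10 3 1 0 8 2 11 7 9 4 6 5]

Answer: 10 3 1 0 8 2 11 7 9 4 6 5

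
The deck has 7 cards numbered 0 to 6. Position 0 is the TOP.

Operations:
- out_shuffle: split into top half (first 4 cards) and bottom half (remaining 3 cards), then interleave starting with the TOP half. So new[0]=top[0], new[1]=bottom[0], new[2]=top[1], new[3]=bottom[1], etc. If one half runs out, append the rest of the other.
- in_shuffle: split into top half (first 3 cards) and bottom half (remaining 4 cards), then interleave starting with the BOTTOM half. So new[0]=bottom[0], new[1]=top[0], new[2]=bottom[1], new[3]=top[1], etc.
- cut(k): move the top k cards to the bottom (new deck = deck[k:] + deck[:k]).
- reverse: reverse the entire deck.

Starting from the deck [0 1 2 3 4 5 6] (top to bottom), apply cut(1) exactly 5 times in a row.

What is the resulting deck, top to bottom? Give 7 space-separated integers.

After op 1 (cut(1)): [1 2 3 4 5 6 0]
After op 2 (cut(1)): [2 3 4 5 6 0 1]
After op 3 (cut(1)): [3 4 5 6 0 1 2]
After op 4 (cut(1)): [4 5 6 0 1 2 3]
After op 5 (cut(1)): [5 6 0 1 2 3 4]

Answer: 5 6 0 1 2 3 4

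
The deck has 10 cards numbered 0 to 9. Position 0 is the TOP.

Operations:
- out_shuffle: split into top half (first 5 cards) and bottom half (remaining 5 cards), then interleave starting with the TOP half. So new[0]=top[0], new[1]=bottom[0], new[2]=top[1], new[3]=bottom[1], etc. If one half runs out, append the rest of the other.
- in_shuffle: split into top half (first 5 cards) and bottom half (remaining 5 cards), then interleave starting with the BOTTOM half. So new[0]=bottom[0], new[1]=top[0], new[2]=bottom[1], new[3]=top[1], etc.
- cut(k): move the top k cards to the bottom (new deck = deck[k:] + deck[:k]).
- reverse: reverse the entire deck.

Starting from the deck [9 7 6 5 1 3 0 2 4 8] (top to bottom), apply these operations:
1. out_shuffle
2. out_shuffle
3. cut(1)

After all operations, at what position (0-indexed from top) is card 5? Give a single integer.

After op 1 (out_shuffle): [9 3 7 0 6 2 5 4 1 8]
After op 2 (out_shuffle): [9 2 3 5 7 4 0 1 6 8]
After op 3 (cut(1)): [2 3 5 7 4 0 1 6 8 9]
Card 5 is at position 2.

Answer: 2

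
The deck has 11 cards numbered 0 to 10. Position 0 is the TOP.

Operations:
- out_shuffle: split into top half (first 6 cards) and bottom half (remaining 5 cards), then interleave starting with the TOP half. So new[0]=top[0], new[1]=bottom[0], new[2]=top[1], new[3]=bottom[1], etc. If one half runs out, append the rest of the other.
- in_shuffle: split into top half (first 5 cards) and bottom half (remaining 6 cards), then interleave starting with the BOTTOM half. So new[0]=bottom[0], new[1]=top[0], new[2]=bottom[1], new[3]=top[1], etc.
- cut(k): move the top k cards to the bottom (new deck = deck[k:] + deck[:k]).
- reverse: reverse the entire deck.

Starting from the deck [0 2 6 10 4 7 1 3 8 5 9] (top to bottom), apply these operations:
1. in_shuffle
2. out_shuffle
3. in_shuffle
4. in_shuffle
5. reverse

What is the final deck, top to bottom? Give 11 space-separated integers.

After op 1 (in_shuffle): [7 0 1 2 3 6 8 10 5 4 9]
After op 2 (out_shuffle): [7 8 0 10 1 5 2 4 3 9 6]
After op 3 (in_shuffle): [5 7 2 8 4 0 3 10 9 1 6]
After op 4 (in_shuffle): [0 5 3 7 10 2 9 8 1 4 6]
After op 5 (reverse): [6 4 1 8 9 2 10 7 3 5 0]

Answer: 6 4 1 8 9 2 10 7 3 5 0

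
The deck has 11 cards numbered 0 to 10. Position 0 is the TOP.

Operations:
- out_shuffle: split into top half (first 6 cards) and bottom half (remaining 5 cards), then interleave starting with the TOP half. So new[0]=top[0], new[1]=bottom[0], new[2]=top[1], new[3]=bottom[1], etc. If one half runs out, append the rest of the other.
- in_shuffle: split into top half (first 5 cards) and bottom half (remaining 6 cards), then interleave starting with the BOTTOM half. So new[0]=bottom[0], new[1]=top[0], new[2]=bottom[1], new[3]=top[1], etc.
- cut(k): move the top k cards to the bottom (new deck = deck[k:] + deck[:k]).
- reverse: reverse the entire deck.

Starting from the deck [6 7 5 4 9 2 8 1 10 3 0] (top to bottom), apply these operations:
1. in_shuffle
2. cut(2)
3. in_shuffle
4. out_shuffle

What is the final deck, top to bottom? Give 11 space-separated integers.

After op 1 (in_shuffle): [2 6 8 7 1 5 10 4 3 9 0]
After op 2 (cut(2)): [8 7 1 5 10 4 3 9 0 2 6]
After op 3 (in_shuffle): [4 8 3 7 9 1 0 5 2 10 6]
After op 4 (out_shuffle): [4 0 8 5 3 2 7 10 9 6 1]

Answer: 4 0 8 5 3 2 7 10 9 6 1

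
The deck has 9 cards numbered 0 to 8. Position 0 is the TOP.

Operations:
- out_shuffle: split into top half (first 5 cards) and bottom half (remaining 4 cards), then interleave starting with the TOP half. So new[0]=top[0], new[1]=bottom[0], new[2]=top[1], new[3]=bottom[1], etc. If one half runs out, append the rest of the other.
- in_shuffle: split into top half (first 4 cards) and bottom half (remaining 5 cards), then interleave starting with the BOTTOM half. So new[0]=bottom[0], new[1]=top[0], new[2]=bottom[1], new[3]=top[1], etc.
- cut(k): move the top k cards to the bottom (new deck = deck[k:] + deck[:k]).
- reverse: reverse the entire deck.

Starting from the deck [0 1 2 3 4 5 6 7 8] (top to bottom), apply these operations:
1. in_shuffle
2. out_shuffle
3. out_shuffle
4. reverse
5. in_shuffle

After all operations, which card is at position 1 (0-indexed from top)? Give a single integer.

After op 1 (in_shuffle): [4 0 5 1 6 2 7 3 8]
After op 2 (out_shuffle): [4 2 0 7 5 3 1 8 6]
After op 3 (out_shuffle): [4 3 2 1 0 8 7 6 5]
After op 4 (reverse): [5 6 7 8 0 1 2 3 4]
After op 5 (in_shuffle): [0 5 1 6 2 7 3 8 4]
Position 1: card 5.

Answer: 5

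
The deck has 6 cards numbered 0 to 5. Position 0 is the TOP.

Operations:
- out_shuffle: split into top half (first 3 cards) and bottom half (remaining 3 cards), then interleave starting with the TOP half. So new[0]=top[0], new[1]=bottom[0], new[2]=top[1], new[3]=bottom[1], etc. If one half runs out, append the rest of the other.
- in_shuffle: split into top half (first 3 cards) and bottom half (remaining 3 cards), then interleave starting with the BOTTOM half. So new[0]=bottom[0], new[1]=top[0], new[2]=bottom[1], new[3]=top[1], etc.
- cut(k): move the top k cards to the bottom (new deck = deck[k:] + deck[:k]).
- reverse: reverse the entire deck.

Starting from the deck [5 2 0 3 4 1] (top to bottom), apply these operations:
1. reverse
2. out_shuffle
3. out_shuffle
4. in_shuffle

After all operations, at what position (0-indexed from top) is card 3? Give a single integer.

Answer: 0

Derivation:
After op 1 (reverse): [1 4 3 0 2 5]
After op 2 (out_shuffle): [1 0 4 2 3 5]
After op 3 (out_shuffle): [1 2 0 3 4 5]
After op 4 (in_shuffle): [3 1 4 2 5 0]
Card 3 is at position 0.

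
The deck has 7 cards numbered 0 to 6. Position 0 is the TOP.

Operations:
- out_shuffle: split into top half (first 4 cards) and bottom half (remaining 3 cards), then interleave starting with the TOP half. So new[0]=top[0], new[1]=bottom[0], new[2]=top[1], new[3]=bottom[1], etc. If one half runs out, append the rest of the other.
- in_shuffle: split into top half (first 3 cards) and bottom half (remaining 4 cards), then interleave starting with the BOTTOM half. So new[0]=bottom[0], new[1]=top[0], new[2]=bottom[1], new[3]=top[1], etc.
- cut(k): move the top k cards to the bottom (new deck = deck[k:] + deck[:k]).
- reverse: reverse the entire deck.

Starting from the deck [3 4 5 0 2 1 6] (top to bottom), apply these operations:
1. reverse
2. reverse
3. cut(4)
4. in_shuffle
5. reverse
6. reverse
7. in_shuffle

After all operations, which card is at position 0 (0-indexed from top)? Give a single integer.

Answer: 1

Derivation:
After op 1 (reverse): [6 1 2 0 5 4 3]
After op 2 (reverse): [3 4 5 0 2 1 6]
After op 3 (cut(4)): [2 1 6 3 4 5 0]
After op 4 (in_shuffle): [3 2 4 1 5 6 0]
After op 5 (reverse): [0 6 5 1 4 2 3]
After op 6 (reverse): [3 2 4 1 5 6 0]
After op 7 (in_shuffle): [1 3 5 2 6 4 0]
Position 0: card 1.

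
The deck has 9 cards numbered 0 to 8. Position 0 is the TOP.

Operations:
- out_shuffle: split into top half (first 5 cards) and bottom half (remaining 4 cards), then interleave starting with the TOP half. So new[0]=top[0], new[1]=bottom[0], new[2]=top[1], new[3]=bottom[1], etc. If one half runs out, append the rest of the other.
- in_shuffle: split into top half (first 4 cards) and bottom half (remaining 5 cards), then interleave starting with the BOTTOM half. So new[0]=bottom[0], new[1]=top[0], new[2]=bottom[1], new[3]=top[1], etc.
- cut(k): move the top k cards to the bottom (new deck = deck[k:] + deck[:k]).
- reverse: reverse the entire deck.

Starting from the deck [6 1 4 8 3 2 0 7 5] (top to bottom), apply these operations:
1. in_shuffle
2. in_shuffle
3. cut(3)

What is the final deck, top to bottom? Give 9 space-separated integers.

After op 1 (in_shuffle): [3 6 2 1 0 4 7 8 5]
After op 2 (in_shuffle): [0 3 4 6 7 2 8 1 5]
After op 3 (cut(3)): [6 7 2 8 1 5 0 3 4]

Answer: 6 7 2 8 1 5 0 3 4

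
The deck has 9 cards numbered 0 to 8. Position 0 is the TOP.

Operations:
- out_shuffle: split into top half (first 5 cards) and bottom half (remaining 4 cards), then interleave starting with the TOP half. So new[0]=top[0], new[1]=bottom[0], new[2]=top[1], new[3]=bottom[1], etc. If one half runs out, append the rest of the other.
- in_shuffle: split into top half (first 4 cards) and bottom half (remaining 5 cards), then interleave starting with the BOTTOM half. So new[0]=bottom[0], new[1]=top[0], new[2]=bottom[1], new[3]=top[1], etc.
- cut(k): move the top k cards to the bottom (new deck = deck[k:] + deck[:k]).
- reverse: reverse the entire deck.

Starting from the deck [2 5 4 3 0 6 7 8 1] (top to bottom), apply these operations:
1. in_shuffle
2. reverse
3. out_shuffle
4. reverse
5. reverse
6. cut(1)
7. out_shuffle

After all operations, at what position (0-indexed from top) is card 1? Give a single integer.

After op 1 (in_shuffle): [0 2 6 5 7 4 8 3 1]
After op 2 (reverse): [1 3 8 4 7 5 6 2 0]
After op 3 (out_shuffle): [1 5 3 6 8 2 4 0 7]
After op 4 (reverse): [7 0 4 2 8 6 3 5 1]
After op 5 (reverse): [1 5 3 6 8 2 4 0 7]
After op 6 (cut(1)): [5 3 6 8 2 4 0 7 1]
After op 7 (out_shuffle): [5 4 3 0 6 7 8 1 2]
Card 1 is at position 7.

Answer: 7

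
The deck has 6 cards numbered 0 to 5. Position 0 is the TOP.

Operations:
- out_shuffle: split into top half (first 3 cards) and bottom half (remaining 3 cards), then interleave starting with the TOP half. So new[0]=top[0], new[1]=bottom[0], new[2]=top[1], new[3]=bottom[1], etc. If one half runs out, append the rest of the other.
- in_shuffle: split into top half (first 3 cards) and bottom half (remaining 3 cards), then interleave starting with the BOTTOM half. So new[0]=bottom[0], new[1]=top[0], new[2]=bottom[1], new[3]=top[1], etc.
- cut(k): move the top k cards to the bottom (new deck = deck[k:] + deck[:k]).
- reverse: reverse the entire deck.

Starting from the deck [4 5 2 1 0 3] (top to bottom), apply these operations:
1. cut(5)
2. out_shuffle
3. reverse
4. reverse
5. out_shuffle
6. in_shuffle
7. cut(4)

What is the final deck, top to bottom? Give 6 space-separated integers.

Answer: 0 2 5 3 4 1

Derivation:
After op 1 (cut(5)): [3 4 5 2 1 0]
After op 2 (out_shuffle): [3 2 4 1 5 0]
After op 3 (reverse): [0 5 1 4 2 3]
After op 4 (reverse): [3 2 4 1 5 0]
After op 5 (out_shuffle): [3 1 2 5 4 0]
After op 6 (in_shuffle): [5 3 4 1 0 2]
After op 7 (cut(4)): [0 2 5 3 4 1]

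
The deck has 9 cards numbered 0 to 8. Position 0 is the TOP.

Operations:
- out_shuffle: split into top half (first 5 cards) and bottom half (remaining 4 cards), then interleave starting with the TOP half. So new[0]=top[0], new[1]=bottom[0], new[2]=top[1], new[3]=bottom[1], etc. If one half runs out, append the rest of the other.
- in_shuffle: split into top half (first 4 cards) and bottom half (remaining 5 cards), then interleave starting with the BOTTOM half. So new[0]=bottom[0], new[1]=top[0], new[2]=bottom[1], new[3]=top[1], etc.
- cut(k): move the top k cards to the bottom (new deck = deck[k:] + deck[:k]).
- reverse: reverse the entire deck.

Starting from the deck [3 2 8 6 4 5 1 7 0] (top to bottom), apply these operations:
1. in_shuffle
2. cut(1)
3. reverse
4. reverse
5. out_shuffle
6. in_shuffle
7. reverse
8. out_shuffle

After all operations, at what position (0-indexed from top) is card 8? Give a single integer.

Answer: 0

Derivation:
After op 1 (in_shuffle): [4 3 5 2 1 8 7 6 0]
After op 2 (cut(1)): [3 5 2 1 8 7 6 0 4]
After op 3 (reverse): [4 0 6 7 8 1 2 5 3]
After op 4 (reverse): [3 5 2 1 8 7 6 0 4]
After op 5 (out_shuffle): [3 7 5 6 2 0 1 4 8]
After op 6 (in_shuffle): [2 3 0 7 1 5 4 6 8]
After op 7 (reverse): [8 6 4 5 1 7 0 3 2]
After op 8 (out_shuffle): [8 7 6 0 4 3 5 2 1]
Card 8 is at position 0.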